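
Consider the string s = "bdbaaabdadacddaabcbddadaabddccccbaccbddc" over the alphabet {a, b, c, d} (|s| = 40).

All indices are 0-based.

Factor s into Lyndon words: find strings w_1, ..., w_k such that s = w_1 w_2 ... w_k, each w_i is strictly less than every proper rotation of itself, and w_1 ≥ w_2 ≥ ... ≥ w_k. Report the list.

emit factor 1: 'bd' (i=0, period=2)
emit factor 2: 'b' (i=2, period=1)
emit factor 3: 'aaabdadacddaabcbddadaabddccccbaccbddc' (i=3, period=37)

["bd", "b", "aaabdadacddaabcbddadaabddccccbaccbddc"]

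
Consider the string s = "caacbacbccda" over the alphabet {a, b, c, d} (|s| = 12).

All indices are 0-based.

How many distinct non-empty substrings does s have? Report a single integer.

rank | idx | suffix
   0 |  11 | a
   1 |   1 | aacbacbccda
   2 |   2 | acbacbccda
   3 |   5 | acbccda
   4 |   4 | bacbccda
   5 |   7 | bccda
   6 |   0 | caacbacbccda
   7 |   3 | cbacbccda
   8 |   6 | cbccda
   9 |   8 | ccda
  10 |   9 | cda
  11 |  10 | da

SA = [11, 1, 2, 5, 4, 7, 0, 3, 6, 8, 9, 10]
i: (SA[i-1],SA[i]) lcp shared
  1: (11,1) 1 'a'
  2: (1,2) 1 'a'
  3: (2,5) 3 'acb'
  4: (5,4) 0 ''
  5: (4,7) 1 'b'
  6: (7,0) 0 ''
  7: (0,3) 1 'c'
  8: (3,6) 2 'cb'
  9: (6,8) 1 'c'
  10: (8,9) 1 'c'
  11: (9,10) 0 ''

n(n+1)/2 = 12·13/2 = 78
Σ LCP = 0 + 1 + 1 + 3 + 0 + 1 + 0 + 1 + 2 + 1 + 1 + 0 = 11
distinct = 78 − 11 = 67

67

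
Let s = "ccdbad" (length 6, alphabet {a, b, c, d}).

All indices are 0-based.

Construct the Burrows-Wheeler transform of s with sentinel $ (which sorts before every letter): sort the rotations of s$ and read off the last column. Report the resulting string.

rank  rotation last
    0  $ccdbad  d
    1  ad$ccdb  b
    2  bad$ccd  d
    3  ccdbad$  $
    4  cdbad$c  c
    5  d$ccdba  a
    6  dbad$cc  c

dbd$cac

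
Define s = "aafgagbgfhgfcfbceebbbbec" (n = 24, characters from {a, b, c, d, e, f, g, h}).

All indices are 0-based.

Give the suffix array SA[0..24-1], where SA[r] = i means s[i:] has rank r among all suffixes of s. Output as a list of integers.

[0, 1, 4, 18, 19, 20, 14, 21, 6, 23, 15, 12, 17, 22, 16, 13, 11, 2, 8, 3, 5, 10, 7, 9]

rank→(start, suffix):
  0 → (0, 'aafgagbgfhgfcfbceebbbbec')
  1 → (1, 'afgagbgfhgfcfbceebbbbec')
  2 → (4, 'agbgfhgfcfbceebbbbec')
  3 → (18, 'bbbbec')
  4 → (19, 'bbbec')
  5 → (20, 'bbec')
  6 → (14, 'bceebbbbec')
  7 → (21, 'bec')
  8 → (6, 'bgfhgfcfbceebbbbec')
  9 → (23, 'c')
  10 → (15, 'ceebbbbec')
  11 → (12, 'cfbceebbbbec')
  12 → (17, 'ebbbbec')
  13 → (22, 'ec')
  14 → (16, 'eebbbbec')
  15 → (13, 'fbceebbbbec')
  16 → (11, 'fcfbceebbbbec')
  17 → (2, 'fgagbgfhgfcfbceebbbbec')
  18 → (8, 'fhgfcfbceebbbbec')
  19 → (3, 'gagbgfhgfcfbceebbbbec')
  20 → (5, 'gbgfhgfcfbceebbbbec')
  21 → (10, 'gfcfbceebbbbec')
  22 → (7, 'gfhgfcfbceebbbbec')
  23 → (9, 'hgfcfbceebbbbec')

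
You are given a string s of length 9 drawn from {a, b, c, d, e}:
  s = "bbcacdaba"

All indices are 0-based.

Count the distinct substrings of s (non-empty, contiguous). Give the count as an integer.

sorted suffixes:
  #0 SA[0]=8  'a'
  #1 SA[1]=6  'aba'
  #2 SA[2]=3  'acdaba'
  #3 SA[3]=7  'ba'
  #4 SA[4]=0  'bbcacdaba'
  #5 SA[5]=1  'bcacdaba'
  #6 SA[6]=2  'cacdaba'
  #7 SA[7]=4  'cdaba'
  #8 SA[8]=5  'daba'

SA = [8, 6, 3, 7, 0, 1, 2, 4, 5]
[i] adj suffixes → lcp
  [1] 8/6 → 1 ('a')
  [2] 6/3 → 1 ('a')
  [3] 3/7 → 0 ('')
  [4] 7/0 → 1 ('b')
  [5] 0/1 → 1 ('b')
  [6] 1/2 → 0 ('')
  [7] 2/4 → 1 ('c')
  [8] 4/5 → 0 ('')

n(n+1)/2 = 9·10/2 = 45
Σ LCP = 0 + 1 + 1 + 0 + 1 + 1 + 0 + 1 + 0 = 5
distinct = 45 − 5 = 40

40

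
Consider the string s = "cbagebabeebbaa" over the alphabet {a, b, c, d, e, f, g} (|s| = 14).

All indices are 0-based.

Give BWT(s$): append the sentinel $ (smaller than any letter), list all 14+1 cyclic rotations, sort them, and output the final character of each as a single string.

aabbbbecea$geba

rank  rotation         last
    0  $cbagebabeebbaa  a
    1  a$cbagebabeebba  a
    2  aa$cbagebabeebb  b
    3  abeebbaa$cbageb  b
    4  agebabeebbaa$cb  b
    5  baa$cbagebabeeb  b
    6  babeebbaa$cbage  e
    7  bagebabeebbaa$c  c
    8  bbaa$cbagebabee  e
    9  beebbaa$cbageba  a
   10  cbagebabeebbaa$  $
   11  ebabeebbaa$cbag  g
   12  ebbaa$cbagebabe  e
   13  eebbaa$cbagebab  b
   14  gebabeebbaa$cba  a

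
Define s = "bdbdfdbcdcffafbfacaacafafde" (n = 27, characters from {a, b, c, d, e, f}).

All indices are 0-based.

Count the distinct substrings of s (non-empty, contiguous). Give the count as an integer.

rank | idx | suffix
   0 |  18 | aacafafde
   1 |  16 | acaacafafde
   2 |  19 | acafafde
   3 |  21 | afafde
   4 |  12 | afbfacaacafafde
   5 |  23 | afde
   6 |   6 | bcdcffafbfacaacafafde
   7 |   0 | bdbdfdbcdcffafbfacaacafafde
   8 |   2 | bdfdbcdcffafbfacaacafafde
   9 |  14 | bfacaacafafde
  10 |  17 | caacafafde
  11 |  20 | cafafde
  12 |   7 | cdcffafbfacaacafafde
  13 |   9 | cffafbfacaacafafde
  14 |   5 | dbcdcffafbfacaacafafde
  15 |   1 | dbdfdbcdcffafbfacaacafafde
  16 |   8 | dcffafbfacaacafafde
  17 |  25 | de
  18 |   3 | dfdbcdcffafbfacaacafafde
  19 |  26 | e
  20 |  15 | facaacafafde
  21 |  11 | fafbfacaacafafde
  22 |  22 | fafde
  23 |  13 | fbfacaacafafde
  24 |   4 | fdbcdcffafbfacaacafafde
  25 |  24 | fde
  26 |  10 | ffafbfacaacafafde

SA = [18, 16, 19, 21, 12, 23, 6, 0, 2, 14, 17, 20, 7, 9, 5, 1, 8, 25, 3, 26, 15, 11, 22, 13, 4, 24, 10]
i: (SA[i-1],SA[i]) lcp shared
  1: (18,16) 1 'a'
  2: (16,19) 3 'aca'
  3: (19,21) 1 'a'
  4: (21,12) 2 'af'
  5: (12,23) 2 'af'
  6: (23,6) 0 ''
  7: (6,0) 1 'b'
  8: (0,2) 2 'bd'
  9: (2,14) 1 'b'
  10: (14,17) 0 ''
  11: (17,20) 2 'ca'
  12: (20,7) 1 'c'
  13: (7,9) 1 'c'
  14: (9,5) 0 ''
  15: (5,1) 2 'db'
  16: (1,8) 1 'd'
  17: (8,25) 1 'd'
  18: (25,3) 1 'd'
  19: (3,26) 0 ''
  20: (26,15) 0 ''
  21: (15,11) 2 'fa'
  22: (11,22) 3 'faf'
  23: (22,13) 1 'f'
  24: (13,4) 1 'f'
  25: (4,24) 2 'fd'
  26: (24,10) 1 'f'

n(n+1)/2 = 27·28/2 = 378
Σ LCP = 0 + 1 + 3 + 1 + 2 + 2 + 0 + 1 + 2 + 1 + 0 + 2 + 1 + 1 + 0 + 2 + 1 + 1 + 1 + 0 + 0 + 2 + 3 + 1 + 1 + 2 + 1 = 32
distinct = 378 − 32 = 346

346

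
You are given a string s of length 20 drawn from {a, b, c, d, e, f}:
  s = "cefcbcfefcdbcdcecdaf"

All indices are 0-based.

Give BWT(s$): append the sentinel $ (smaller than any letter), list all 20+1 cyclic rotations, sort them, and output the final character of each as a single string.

fddcfefbd$bcccccfaeec

rank  rotation               last
    0  $cefcbcfefcdbcdcecdaf  f
    1  af$cefcbcfefcdbcdcecd  d
    2  bcdcecdaf$cefcbcfefcd  d
    3  bcfefcdbcdcecdaf$cefc  c
    4  cbcfefcdbcdcecdaf$cef  f
    5  cdaf$cefcbcfefcdbcdce  e
    6  cdbcdcecdaf$cefcbcfef  f
    7  cdcecdaf$cefcbcfefcdb  b
    8  cecdaf$cefcbcfefcdbcd  d
    9  cefcbcfefcdbcdcecdaf$  $
   10  cfefcdbcdcecdaf$cefcb  b
   11  daf$cefcbcfefcdbcdcec  c
   12  dbcdcecdaf$cefcbcfefc  c
   13  dcecdaf$cefcbcfefcdbc  c
   14  ecdaf$cefcbcfefcdbcdc  c
   15  efcbcfefcdbcdcecdaf$c  c
   16  efcdbcdcecdaf$cefcbcf  f
   17  f$cefcbcfefcdbcdcecda  a
   18  fcbcfefcdbcdcecdaf$ce  e
   19  fcdbcdcecdaf$cefcbcfe  e
   20  fefcdbcdcecdaf$cefcbc  c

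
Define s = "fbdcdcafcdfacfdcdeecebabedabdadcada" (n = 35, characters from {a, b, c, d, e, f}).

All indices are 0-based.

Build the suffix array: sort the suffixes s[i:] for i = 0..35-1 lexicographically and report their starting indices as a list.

[34, 26, 22, 11, 32, 29, 6, 21, 27, 1, 23, 31, 5, 3, 15, 8, 19, 12, 33, 25, 28, 30, 4, 2, 14, 16, 9, 20, 18, 24, 17, 10, 0, 7, 13]

sorted suffixes:
  #0 SA[0]=34  'a'
  #1 SA[1]=26  'abdadcada'
  #2 SA[2]=22  'abedabdadcada'
  #3 SA[3]=11  'acfdcdeecebabedabdadcada'
  #4 SA[4]=32  'ada'
  #5 SA[5]=29  'adcada'
  #6 SA[6]=6  'afcdfacfdcdeecebabedabdadcada'
  #7 SA[7]=21  'babedabdadcada'
  #8 SA[8]=27  'bdadcada'
  #9 SA[9]=1  'bdcdcafcdfacfdcdeecebabedabdadcada'
  #10 SA[10]=23  'bedabdadcada'
  #11 SA[11]=31  'cada'
  #12 SA[12]=5  'cafcdfacfdcdeecebabedabdadcada'
  #13 SA[13]=3  'cdcafcdfacfdcdeecebabedabdadcada'
  #14 SA[14]=15  'cdeecebabedabdadcada'
  #15 SA[15]=8  'cdfacfdcdeecebabedabdadcada'
  #16 SA[16]=19  'cebabedabdadcada'
  #17 SA[17]=12  'cfdcdeecebabedabdadcada'
  #18 SA[18]=33  'da'
  #19 SA[19]=25  'dabdadcada'
  #20 SA[20]=28  'dadcada'
  #21 SA[21]=30  'dcada'
  #22 SA[22]=4  'dcafcdfacfdcdeecebabedabdadcada'
  #23 SA[23]=2  'dcdcafcdfacfdcdeecebabedabdadcada'
  #24 SA[24]=14  'dcdeecebabedabdadcada'
  #25 SA[25]=16  'deecebabedabdadcada'
  #26 SA[26]=9  'dfacfdcdeecebabedabdadcada'
  #27 SA[27]=20  'ebabedabdadcada'
  #28 SA[28]=18  'ecebabedabdadcada'
  #29 SA[29]=24  'edabdadcada'
  #30 SA[30]=17  'eecebabedabdadcada'
  #31 SA[31]=10  'facfdcdeecebabedabdadcada'
  #32 SA[32]=0  'fbdcdcafcdfacfdcdeecebabedabdadcada'
  #33 SA[33]=7  'fcdfacfdcdeecebabedabdadcada'
  #34 SA[34]=13  'fdcdeecebabedabdadcada'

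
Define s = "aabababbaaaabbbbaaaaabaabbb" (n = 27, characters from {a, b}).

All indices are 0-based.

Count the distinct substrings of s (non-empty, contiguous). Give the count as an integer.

sorted suffixes:
  #0 SA[0]=16  'aaaaabaabbb'
  #1 SA[1]=17  'aaaabaabbb'
  #2 SA[2]=8  'aaaabbbbaaaaabaabbb'
  #3 SA[3]=18  'aaabaabbb'
  #4 SA[4]=9  'aaabbbbaaaaabaabbb'
  #5 SA[5]=19  'aabaabbb'
  #6 SA[6]=0  'aabababbaaaabbbbaaaaabaabbb'
  #7 SA[7]=22  'aabbb'
  #8 SA[8]=10  'aabbbbaaaaabaabbb'
  #9 SA[9]=20  'abaabbb'
  #10 SA[10]=1  'abababbaaaabbbbaaaaabaabbb'
  #11 SA[11]=3  'ababbaaaabbbbaaaaabaabbb'
  #12 SA[12]=5  'abbaaaabbbbaaaaabaabbb'
  #13 SA[13]=23  'abbb'
  #14 SA[14]=11  'abbbbaaaaabaabbb'
  #15 SA[15]=26  'b'
  #16 SA[16]=15  'baaaaabaabbb'
  #17 SA[17]=7  'baaaabbbbaaaaabaabbb'
  #18 SA[18]=21  'baabbb'
  #19 SA[19]=2  'bababbaaaabbbbaaaaabaabbb'
  #20 SA[20]=4  'babbaaaabbbbaaaaabaabbb'
  #21 SA[21]=25  'bb'
  #22 SA[22]=14  'bbaaaaabaabbb'
  #23 SA[23]=6  'bbaaaabbbbaaaaabaabbb'
  #24 SA[24]=24  'bbb'
  #25 SA[25]=13  'bbbaaaaabaabbb'
  #26 SA[26]=12  'bbbbaaaaabaabbb'

SA = [16, 17, 8, 18, 9, 19, 0, 22, 10, 20, 1, 3, 5, 23, 11, 26, 15, 7, 21, 2, 4, 25, 14, 6, 24, 13, 12]
rank  pair      lcp
   1  s[16:],s[17:]  4  'aaaa'
   2  s[17:],s[8:]  5  'aaaab'
   3  s[8:],s[18:]  3  'aaa'
   4  s[18:],s[9:]  4  'aaab'
   5  s[9:],s[19:]  2  'aa'
   6  s[19:],s[0:]  4  'aaba'
   7  s[0:],s[22:]  3  'aab'
   8  s[22:],s[10:]  5  'aabbb'
   9  s[10:],s[20:]  1  'a'
  10  s[20:],s[1:]  3  'aba'
  11  s[1:],s[3:]  4  'abab'
  12  s[3:],s[5:]  2  'ab'
  13  s[5:],s[23:]  3  'abb'
  14  s[23:],s[11:]  4  'abbb'
  15  s[11:],s[26:]  0  ''
  16  s[26:],s[15:]  1  'b'
  17  s[15:],s[7:]  5  'baaaa'
  18  s[7:],s[21:]  3  'baa'
  19  s[21:],s[2:]  2  'ba'
  20  s[2:],s[4:]  3  'bab'
  21  s[4:],s[25:]  1  'b'
  22  s[25:],s[14:]  2  'bb'
  23  s[14:],s[6:]  6  'bbaaaa'
  24  s[6:],s[24:]  2  'bb'
  25  s[24:],s[13:]  3  'bbb'
  26  s[13:],s[12:]  3  'bbb'

n(n+1)/2 = 27·28/2 = 378
Σ LCP = 0 + 4 + 5 + 3 + 4 + 2 + 4 + 3 + 5 + 1 + 3 + 4 + 2 + 3 + 4 + 0 + 1 + 5 + 3 + 2 + 3 + 1 + 2 + 6 + 2 + 3 + 3 = 78
distinct = 378 − 78 = 300

300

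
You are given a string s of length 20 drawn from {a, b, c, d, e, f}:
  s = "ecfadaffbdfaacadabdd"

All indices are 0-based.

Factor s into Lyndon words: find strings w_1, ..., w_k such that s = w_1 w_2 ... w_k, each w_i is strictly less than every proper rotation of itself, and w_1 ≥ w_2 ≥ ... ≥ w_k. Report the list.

["e", "cf", "adaffbdf", "aacadabdd"]

emit factor 1: 'e' (i=0, period=1)
emit factor 2: 'cf' (i=1, period=2)
emit factor 3: 'adaffbdf' (i=3, period=8)
emit factor 4: 'aacadabdd' (i=11, period=9)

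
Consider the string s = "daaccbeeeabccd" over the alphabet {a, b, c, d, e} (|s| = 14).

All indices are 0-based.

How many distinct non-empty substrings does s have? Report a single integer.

94

rank→(start, suffix):
  0 → (1, 'aaccbeeeabccd')
  1 → (9, 'abccd')
  2 → (2, 'accbeeeabccd')
  3 → (10, 'bccd')
  4 → (5, 'beeeabccd')
  5 → (4, 'cbeeeabccd')
  6 → (3, 'ccbeeeabccd')
  7 → (11, 'ccd')
  8 → (12, 'cd')
  9 → (13, 'd')
  10 → (0, 'daaccbeeeabccd')
  11 → (8, 'eabccd')
  12 → (7, 'eeabccd')
  13 → (6, 'eeeabccd')

SA = [1, 9, 2, 10, 5, 4, 3, 11, 12, 13, 0, 8, 7, 6]
rank  pair      lcp
   1  s[1:],s[9:]  1  'a'
   2  s[9:],s[2:]  1  'a'
   3  s[2:],s[10:]  0  ''
   4  s[10:],s[5:]  1  'b'
   5  s[5:],s[4:]  0  ''
   6  s[4:],s[3:]  1  'c'
   7  s[3:],s[11:]  2  'cc'
   8  s[11:],s[12:]  1  'c'
   9  s[12:],s[13:]  0  ''
  10  s[13:],s[0:]  1  'd'
  11  s[0:],s[8:]  0  ''
  12  s[8:],s[7:]  1  'e'
  13  s[7:],s[6:]  2  'ee'

n(n+1)/2 = 14·15/2 = 105
Σ LCP = 0 + 1 + 1 + 0 + 1 + 0 + 1 + 2 + 1 + 0 + 1 + 0 + 1 + 2 = 11
distinct = 105 − 11 = 94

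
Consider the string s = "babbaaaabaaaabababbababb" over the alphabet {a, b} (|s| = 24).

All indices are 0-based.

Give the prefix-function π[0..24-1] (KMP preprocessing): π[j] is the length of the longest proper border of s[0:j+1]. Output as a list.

π[0] = 0
j=1 s[j]='a': π[1]=0 (border '')
j=2 s[j]='b': π[2]=1 (border 'b')
j=3 s[j]='b': k: 1→0; π[3]=1 (border 'b')
j=4 s[j]='a': π[4]=2 (border 'ba')
j=5 s[j]='a': k: 2→0; π[5]=0 (border '')
j=6 s[j]='a': π[6]=0 (border '')
j=7 s[j]='a': π[7]=0 (border '')
j=8 s[j]='b': π[8]=1 (border 'b')
j=9 s[j]='a': π[9]=2 (border 'ba')
j=10 s[j]='a': k: 2→0; π[10]=0 (border '')
j=11 s[j]='a': π[11]=0 (border '')
j=12 s[j]='a': π[12]=0 (border '')
j=13 s[j]='b': π[13]=1 (border 'b')
j=14 s[j]='a': π[14]=2 (border 'ba')
j=15 s[j]='b': π[15]=3 (border 'bab')
j=16 s[j]='a': k: 3→1; π[16]=2 (border 'ba')
j=17 s[j]='b': π[17]=3 (border 'bab')
j=18 s[j]='b': π[18]=4 (border 'babb')
j=19 s[j]='a': π[19]=5 (border 'babba')
j=20 s[j]='b': k: 5→2; π[20]=3 (border 'bab')
j=21 s[j]='a': k: 3→1; π[21]=2 (border 'ba')
j=22 s[j]='b': π[22]=3 (border 'bab')
j=23 s[j]='b': π[23]=4 (border 'babb')

[0, 0, 1, 1, 2, 0, 0, 0, 1, 2, 0, 0, 0, 1, 2, 3, 2, 3, 4, 5, 3, 2, 3, 4]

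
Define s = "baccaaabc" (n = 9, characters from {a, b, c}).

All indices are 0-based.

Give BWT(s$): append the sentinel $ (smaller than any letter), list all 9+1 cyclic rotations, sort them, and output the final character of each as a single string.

rank  rotation    last
    0  $baccaaabc  c
    1  aaabc$bacc  c
    2  aabc$bacca  a
    3  abc$baccaa  a
    4  accaaabc$b  b
    5  baccaaabc$  $
    6  bc$baccaaa  a
    7  c$baccaaab  b
    8  caaabc$bac  c
    9  ccaaabc$ba  a

ccaab$abca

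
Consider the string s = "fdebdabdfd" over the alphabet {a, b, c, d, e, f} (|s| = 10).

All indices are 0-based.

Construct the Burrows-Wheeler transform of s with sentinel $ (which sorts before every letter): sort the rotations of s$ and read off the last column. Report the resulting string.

ddeafbfbdd$

rank  rotation     last
    0  $fdebdabdfd  d
    1  abdfd$fdebd  d
    2  bdabdfd$fde  e
    3  bdfd$fdebda  a
    4  d$fdebdabdf  f
    5  dabdfd$fdeb  b
    6  debdabdfd$f  f
    7  dfd$fdebdab  b
    8  ebdabdfd$fd  d
    9  fd$fdebdabd  d
   10  fdebdabdfd$  $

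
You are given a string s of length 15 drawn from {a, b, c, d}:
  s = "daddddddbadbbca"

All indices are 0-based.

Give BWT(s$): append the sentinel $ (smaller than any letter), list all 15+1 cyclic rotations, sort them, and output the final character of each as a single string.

acbdddbb$dadddda

rank  rotation          last
    0  $daddddddbadbbca  a
    1  a$daddddddbadbbc  c
    2  adbbca$daddddddb  b
    3  addddddbadbbca$d  d
    4  badbbca$dadddddd  d
    5  bbca$daddddddbad  d
    6  bca$daddddddbadb  b
    7  ca$daddddddbadbb  b
    8  daddddddbadbbca$  $
    9  dbadbbca$daddddd  d
   10  dbbca$daddddddba  a
   11  ddbadbbca$dadddd  d
   12  dddbadbbca$daddd  d
   13  ddddbadbbca$dadd  d
   14  dddddbadbbca$dad  d
   15  ddddddbadbbca$da  a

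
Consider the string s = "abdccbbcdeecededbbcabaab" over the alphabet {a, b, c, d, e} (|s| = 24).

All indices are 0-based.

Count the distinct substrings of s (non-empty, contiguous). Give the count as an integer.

274

rank→(start, suffix):
  0 → (21, 'aab')
  1 → (22, 'ab')
  2 → (19, 'abaab')
  3 → (0, 'abdccbbcdeecededbbcabaab')
  4 → (23, 'b')
  5 → (20, 'baab')
  6 → (16, 'bbcabaab')
  7 → (5, 'bbcdeecededbbcabaab')
  8 → (17, 'bcabaab')
  9 → (6, 'bcdeecededbbcabaab')
  10 → (1, 'bdccbbcdeecededbbcabaab')
  11 → (18, 'cabaab')
  12 → (4, 'cbbcdeecededbbcabaab')
  13 → (3, 'ccbbcdeecededbbcabaab')
  14 → (7, 'cdeecededbbcabaab')
  15 → (11, 'cededbbcabaab')
  16 → (15, 'dbbcabaab')
  17 → (2, 'dccbbcdeecededbbcabaab')
  18 → (13, 'dedbbcabaab')
  19 → (8, 'deecededbbcabaab')
  20 → (10, 'ecededbbcabaab')
  21 → (14, 'edbbcabaab')
  22 → (12, 'ededbbcabaab')
  23 → (9, 'eecededbbcabaab')

SA = [21, 22, 19, 0, 23, 20, 16, 5, 17, 6, 1, 18, 4, 3, 7, 11, 15, 2, 13, 8, 10, 14, 12, 9]
i: (SA[i-1],SA[i]) lcp shared
  1: (21,22) 1 'a'
  2: (22,19) 2 'ab'
  3: (19,0) 2 'ab'
  4: (0,23) 0 ''
  5: (23,20) 1 'b'
  6: (20,16) 1 'b'
  7: (16,5) 3 'bbc'
  8: (5,17) 1 'b'
  9: (17,6) 2 'bc'
  10: (6,1) 1 'b'
  11: (1,18) 0 ''
  12: (18,4) 1 'c'
  13: (4,3) 1 'c'
  14: (3,7) 1 'c'
  15: (7,11) 1 'c'
  16: (11,15) 0 ''
  17: (15,2) 1 'd'
  18: (2,13) 1 'd'
  19: (13,8) 2 'de'
  20: (8,10) 0 ''
  21: (10,14) 1 'e'
  22: (14,12) 2 'ed'
  23: (12,9) 1 'e'

n(n+1)/2 = 24·25/2 = 300
Σ LCP = 0 + 1 + 2 + 2 + 0 + 1 + 1 + 3 + 1 + 2 + 1 + 0 + 1 + 1 + 1 + 1 + 0 + 1 + 1 + 2 + 0 + 1 + 2 + 1 = 26
distinct = 300 − 26 = 274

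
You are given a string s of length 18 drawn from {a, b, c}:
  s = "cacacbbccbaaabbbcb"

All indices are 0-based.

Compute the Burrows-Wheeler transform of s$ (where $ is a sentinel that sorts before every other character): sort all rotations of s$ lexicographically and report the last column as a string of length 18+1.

rank  rotation             last
    0  $cacacbbccbaaabbbcb  b
    1  aaabbbcb$cacacbbccb  b
    2  aabbbcb$cacacbbccba  a
    3  abbbcb$cacacbbccbaa  a
    4  acacbbccbaaabbbcb$c  c
    5  acbbccbaaabbbcb$cac  c
    6  b$cacacbbccbaaabbbc  c
    7  baaabbbcb$cacacbbcc  c
    8  bbbcb$cacacbbccbaaa  a
    9  bbcb$cacacbbccbaaab  b
   10  bbccbaaabbbcb$cacac  c
   11  bcb$cacacbbccbaaabb  b
   12  bccbaaabbbcb$cacacb  b
   13  cacacbbccbaaabbbcb$  $
   14  cacbbccbaaabbbcb$ca  a
   15  cb$cacacbbccbaaabbb  b
   16  cbaaabbbcb$cacacbbc  c
   17  cbbccbaaabbbcb$caca  a
   18  ccbaaabbbcb$cacacbb  b

bbaaccccabcbb$abcab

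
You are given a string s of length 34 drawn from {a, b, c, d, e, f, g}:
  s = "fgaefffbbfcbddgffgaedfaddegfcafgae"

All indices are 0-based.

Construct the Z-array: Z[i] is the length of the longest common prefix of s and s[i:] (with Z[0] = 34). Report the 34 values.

[34, 0, 0, 0, 1, 1, 1, 0, 0, 1, 0, 0, 0, 0, 0, 1, 4, 0, 0, 0, 0, 1, 0, 0, 0, 0, 0, 1, 0, 0, 4, 0, 0, 0]

Z[0]=34
i=1: outside box; Z[1]=0
i=2: outside box; Z[2]=0
i=3: outside box; Z[3]=0
i=4: outside box; Z[4]=1 extend→box=[4,5)
i=5: outside box; Z[5]=1 extend→box=[5,6)
i=6: outside box; Z[6]=1 extend→box=[6,7)
i=7: outside box; Z[7]=0
i=8: outside box; Z[8]=0
i=9: outside box; Z[9]=1 extend→box=[9,10)
i=10: outside box; Z[10]=0
i=11: outside box; Z[11]=0
i=12: outside box; Z[12]=0
i=13: outside box; Z[13]=0
i=14: outside box; Z[14]=0
i=15: outside box; Z[15]=1 extend→box=[15,16)
i=16: outside box; Z[16]=4 extend→box=[16,20)
i=17: min(r-i=3, Z[1]=0)=0; Z[17]=0
i=18: min(r-i=2, Z[2]=0)=0; Z[18]=0
i=19: min(r-i=1, Z[3]=0)=0; Z[19]=0
i=20: outside box; Z[20]=0
i=21: outside box; Z[21]=1 extend→box=[21,22)
i=22: outside box; Z[22]=0
i=23: outside box; Z[23]=0
i=24: outside box; Z[24]=0
i=25: outside box; Z[25]=0
i=26: outside box; Z[26]=0
i=27: outside box; Z[27]=1 extend→box=[27,28)
i=28: outside box; Z[28]=0
i=29: outside box; Z[29]=0
i=30: outside box; Z[30]=4 extend→box=[30,34)
i=31: min(r-i=3, Z[1]=0)=0; Z[31]=0
i=32: min(r-i=2, Z[2]=0)=0; Z[32]=0
i=33: min(r-i=1, Z[3]=0)=0; Z[33]=0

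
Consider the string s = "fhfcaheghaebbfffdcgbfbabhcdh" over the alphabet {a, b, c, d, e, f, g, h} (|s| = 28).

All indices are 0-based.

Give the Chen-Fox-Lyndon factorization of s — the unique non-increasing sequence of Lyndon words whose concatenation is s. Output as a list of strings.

["fh", "f", "c", "ahegh", "aebbfffdcgbfb", "abhcdh"]

emit factor 1: 'fh' (i=0, period=2)
emit factor 2: 'f' (i=2, period=1)
emit factor 3: 'c' (i=3, period=1)
emit factor 4: 'ahegh' (i=4, period=5)
emit factor 5: 'aebbfffdcgbfb' (i=9, period=13)
emit factor 6: 'abhcdh' (i=22, period=6)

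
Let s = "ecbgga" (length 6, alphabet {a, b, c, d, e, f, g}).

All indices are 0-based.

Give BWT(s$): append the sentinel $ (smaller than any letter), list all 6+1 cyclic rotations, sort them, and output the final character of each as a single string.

rank  rotation last
    0  $ecbgga  a
    1  a$ecbgg  g
    2  bgga$ec  c
    3  cbgga$e  e
    4  ecbgga$  $
    5  ga$ecbg  g
    6  gga$ecb  b

agce$gb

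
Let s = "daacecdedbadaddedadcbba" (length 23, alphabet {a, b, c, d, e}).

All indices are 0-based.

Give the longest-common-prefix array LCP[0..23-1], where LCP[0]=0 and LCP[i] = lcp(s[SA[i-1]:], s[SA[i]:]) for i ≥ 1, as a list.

rank | idx | suffix
   0 |  22 | a
   1 |   1 | aacecdedbadaddedadcbba
   2 |   2 | acecdedbadaddedadcbba
   3 |  10 | adaddedadcbba
   4 |  17 | adcbba
   5 |  12 | addedadcbba
   6 |  21 | ba
   7 |   9 | badaddedadcbba
   8 |  20 | bba
   9 |  19 | cbba
  10 |   5 | cdedbadaddedadcbba
  11 |   3 | cecdedbadaddedadcbba
  12 |   0 | daacecdedbadaddedadcbba
  13 |  16 | dadcbba
  14 |  11 | daddedadcbba
  15 |   8 | dbadaddedadcbba
  16 |  18 | dcbba
  17 |  13 | ddedadcbba
  18 |  14 | dedadcbba
  19 |   6 | dedbadaddedadcbba
  20 |   4 | ecdedbadaddedadcbba
  21 |  15 | edadcbba
  22 |   7 | edbadaddedadcbba

SA = [22, 1, 2, 10, 17, 12, 21, 9, 20, 19, 5, 3, 0, 16, 11, 8, 18, 13, 14, 6, 4, 15, 7]
i: (SA[i-1],SA[i]) lcp shared
  1: (22,1) 1 'a'
  2: (1,2) 1 'a'
  3: (2,10) 1 'a'
  4: (10,17) 2 'ad'
  5: (17,12) 2 'ad'
  6: (12,21) 0 ''
  7: (21,9) 2 'ba'
  8: (9,20) 1 'b'
  9: (20,19) 0 ''
  10: (19,5) 1 'c'
  11: (5,3) 1 'c'
  12: (3,0) 0 ''
  13: (0,16) 2 'da'
  14: (16,11) 3 'dad'
  15: (11,8) 1 'd'
  16: (8,18) 1 'd'
  17: (18,13) 1 'd'
  18: (13,14) 1 'd'
  19: (14,6) 3 'ded'
  20: (6,4) 0 ''
  21: (4,15) 1 'e'
  22: (15,7) 2 'ed'

[0, 1, 1, 1, 2, 2, 0, 2, 1, 0, 1, 1, 0, 2, 3, 1, 1, 1, 1, 3, 0, 1, 2]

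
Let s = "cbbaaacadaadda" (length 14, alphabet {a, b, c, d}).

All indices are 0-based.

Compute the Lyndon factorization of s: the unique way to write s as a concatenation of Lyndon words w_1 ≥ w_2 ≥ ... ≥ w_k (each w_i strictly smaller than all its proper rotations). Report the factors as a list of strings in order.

["c", "b", "b", "aaacadaadd", "a"]

emit factor 1: 'c' (i=0, period=1)
emit factor 2: 'b' (i=1, period=1)
emit factor 3: 'b' (i=2, period=1)
emit factor 4: 'aaacadaadd' (i=3, period=10)
emit factor 5: 'a' (i=13, period=1)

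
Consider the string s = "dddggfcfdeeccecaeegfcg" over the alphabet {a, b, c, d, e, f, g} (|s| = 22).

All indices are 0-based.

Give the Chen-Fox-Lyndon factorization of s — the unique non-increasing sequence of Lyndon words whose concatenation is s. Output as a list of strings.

emit factor 1: 'dddggf' (i=0, period=6)
emit factor 2: 'cfdee' (i=6, period=5)
emit factor 3: 'cce' (i=11, period=3)
emit factor 4: 'c' (i=14, period=1)
emit factor 5: 'aeegfcg' (i=15, period=7)

["dddggf", "cfdee", "cce", "c", "aeegfcg"]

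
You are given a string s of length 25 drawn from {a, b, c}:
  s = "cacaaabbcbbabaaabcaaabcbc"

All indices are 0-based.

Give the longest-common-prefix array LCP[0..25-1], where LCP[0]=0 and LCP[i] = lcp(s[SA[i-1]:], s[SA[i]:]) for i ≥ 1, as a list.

[0, 4, 5, 2, 3, 4, 1, 2, 2, 3, 1, 0, 2, 1, 2, 1, 2, 2, 3, 0, 1, 5, 2, 1, 2]

rank→(start, suffix):
  0 → (3, 'aaabbcbbabaaabcaaabcbc')
  1 → (13, 'aaabcaaabcbc')
  2 → (18, 'aaabcbc')
  3 → (4, 'aabbcbbabaaabcaaabcbc')
  4 → (14, 'aabcaaabcbc')
  5 → (19, 'aabcbc')
  6 → (11, 'abaaabcaaabcbc')
  7 → (5, 'abbcbbabaaabcaaabcbc')
  8 → (15, 'abcaaabcbc')
  9 → (20, 'abcbc')
  10 → (1, 'acaaabbcbbabaaabcaaabcbc')
  11 → (12, 'baaabcaaabcbc')
  12 → (10, 'babaaabcaaabcbc')
  13 → (9, 'bbabaaabcaaabcbc')
  14 → (6, 'bbcbbabaaabcaaabcbc')
  15 → (23, 'bc')
  16 → (16, 'bcaaabcbc')
  17 → (7, 'bcbbabaaabcaaabcbc')
  18 → (21, 'bcbc')
  19 → (24, 'c')
  20 → (2, 'caaabbcbbabaaabcaaabcbc')
  21 → (17, 'caaabcbc')
  22 → (0, 'cacaaabbcbbabaaabcaaabcbc')
  23 → (8, 'cbbabaaabcaaabcbc')
  24 → (22, 'cbc')

SA = [3, 13, 18, 4, 14, 19, 11, 5, 15, 20, 1, 12, 10, 9, 6, 23, 16, 7, 21, 24, 2, 17, 0, 8, 22]
rank  pair      lcp
   1  s[3:],s[13:]  4  'aaab'
   2  s[13:],s[18:]  5  'aaabc'
   3  s[18:],s[4:]  2  'aa'
   4  s[4:],s[14:]  3  'aab'
   5  s[14:],s[19:]  4  'aabc'
   6  s[19:],s[11:]  1  'a'
   7  s[11:],s[5:]  2  'ab'
   8  s[5:],s[15:]  2  'ab'
   9  s[15:],s[20:]  3  'abc'
  10  s[20:],s[1:]  1  'a'
  11  s[1:],s[12:]  0  ''
  12  s[12:],s[10:]  2  'ba'
  13  s[10:],s[9:]  1  'b'
  14  s[9:],s[6:]  2  'bb'
  15  s[6:],s[23:]  1  'b'
  16  s[23:],s[16:]  2  'bc'
  17  s[16:],s[7:]  2  'bc'
  18  s[7:],s[21:]  3  'bcb'
  19  s[21:],s[24:]  0  ''
  20  s[24:],s[2:]  1  'c'
  21  s[2:],s[17:]  5  'caaab'
  22  s[17:],s[0:]  2  'ca'
  23  s[0:],s[8:]  1  'c'
  24  s[8:],s[22:]  2  'cb'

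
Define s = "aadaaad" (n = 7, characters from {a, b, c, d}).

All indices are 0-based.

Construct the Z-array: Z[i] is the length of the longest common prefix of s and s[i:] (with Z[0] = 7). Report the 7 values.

[7, 1, 0, 2, 3, 1, 0]

Z[0]=7
i=1: fresh scan; Z[1]=1 scan→box=[1,2)
i=2: fresh scan; Z[2]=0
i=3: fresh scan; Z[3]=2 scan→box=[3,5)
i=4: min(r-i=1, Z[1]=1)=1; Z[4]=3 scan→box=[4,7)
i=5: min(r-i=2, Z[1]=1)=1; Z[5]=1
i=6: min(r-i=1, Z[2]=0)=0; Z[6]=0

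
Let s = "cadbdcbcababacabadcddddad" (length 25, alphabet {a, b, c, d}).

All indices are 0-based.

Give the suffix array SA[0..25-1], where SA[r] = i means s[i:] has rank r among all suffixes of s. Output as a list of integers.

[8, 10, 14, 12, 23, 1, 16, 9, 11, 15, 6, 3, 7, 13, 0, 5, 18, 24, 22, 2, 4, 17, 21, 20, 19]

rank→(start, suffix):
  0 → (8, 'ababacabadcddddad')
  1 → (10, 'abacabadcddddad')
  2 → (14, 'abadcddddad')
  3 → (12, 'acabadcddddad')
  4 → (23, 'ad')
  5 → (1, 'adbdcbcababacabadcddddad')
  6 → (16, 'adcddddad')
  7 → (9, 'babacabadcddddad')
  8 → (11, 'bacabadcddddad')
  9 → (15, 'badcddddad')
  10 → (6, 'bcababacabadcddddad')
  11 → (3, 'bdcbcababacabadcddddad')
  12 → (7, 'cababacabadcddddad')
  13 → (13, 'cabadcddddad')
  14 → (0, 'cadbdcbcababacabadcddddad')
  15 → (5, 'cbcababacabadcddddad')
  16 → (18, 'cddddad')
  17 → (24, 'd')
  18 → (22, 'dad')
  19 → (2, 'dbdcbcababacabadcddddad')
  20 → (4, 'dcbcababacabadcddddad')
  21 → (17, 'dcddddad')
  22 → (21, 'ddad')
  23 → (20, 'dddad')
  24 → (19, 'ddddad')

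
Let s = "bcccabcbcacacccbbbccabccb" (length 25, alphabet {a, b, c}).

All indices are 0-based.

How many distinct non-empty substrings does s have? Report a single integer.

275

sorted suffixes:
  #0 SA[0]=4  'abcbcacacccbbbccabccb'
  #1 SA[1]=20  'abccb'
  #2 SA[2]=9  'acacccbbbccabccb'
  #3 SA[3]=11  'acccbbbccabccb'
  #4 SA[4]=24  'b'
  #5 SA[5]=15  'bbbccabccb'
  #6 SA[6]=16  'bbccabccb'
  #7 SA[7]=7  'bcacacccbbbccabccb'
  #8 SA[8]=5  'bcbcacacccbbbccabccb'
  #9 SA[9]=17  'bccabccb'
  #10 SA[10]=21  'bccb'
  #11 SA[11]=0  'bcccabcbcacacccbbbccabccb'
  #12 SA[12]=3  'cabcbcacacccbbbccabccb'
  #13 SA[13]=19  'cabccb'
  #14 SA[14]=8  'cacacccbbbccabccb'
  #15 SA[15]=10  'cacccbbbccabccb'
  #16 SA[16]=23  'cb'
  #17 SA[17]=14  'cbbbccabccb'
  #18 SA[18]=6  'cbcacacccbbbccabccb'
  #19 SA[19]=2  'ccabcbcacacccbbbccabccb'
  #20 SA[20]=18  'ccabccb'
  #21 SA[21]=22  'ccb'
  #22 SA[22]=13  'ccbbbccabccb'
  #23 SA[23]=1  'cccabcbcacacccbbbccabccb'
  #24 SA[24]=12  'cccbbbccabccb'

SA = [4, 20, 9, 11, 24, 15, 16, 7, 5, 17, 21, 0, 3, 19, 8, 10, 23, 14, 6, 2, 18, 22, 13, 1, 12]
rank  pair      lcp
   1  s[4:],s[20:]  3  'abc'
   2  s[20:],s[9:]  1  'a'
   3  s[9:],s[11:]  2  'ac'
   4  s[11:],s[24:]  0  ''
   5  s[24:],s[15:]  1  'b'
   6  s[15:],s[16:]  2  'bb'
   7  s[16:],s[7:]  1  'b'
   8  s[7:],s[5:]  2  'bc'
   9  s[5:],s[17:]  2  'bc'
  10  s[17:],s[21:]  3  'bcc'
  11  s[21:],s[0:]  3  'bcc'
  12  s[0:],s[3:]  0  ''
  13  s[3:],s[19:]  4  'cabc'
  14  s[19:],s[8:]  2  'ca'
  15  s[8:],s[10:]  3  'cac'
  16  s[10:],s[23:]  1  'c'
  17  s[23:],s[14:]  2  'cb'
  18  s[14:],s[6:]  2  'cb'
  19  s[6:],s[2:]  1  'c'
  20  s[2:],s[18:]  5  'ccabc'
  21  s[18:],s[22:]  2  'cc'
  22  s[22:],s[13:]  3  'ccb'
  23  s[13:],s[1:]  2  'cc'
  24  s[1:],s[12:]  3  'ccc'

n(n+1)/2 = 25·26/2 = 325
Σ LCP = 0 + 3 + 1 + 2 + 0 + 1 + 2 + 1 + 2 + 2 + 3 + 3 + 0 + 4 + 2 + 3 + 1 + 2 + 2 + 1 + 5 + 2 + 3 + 2 + 3 = 50
distinct = 325 − 50 = 275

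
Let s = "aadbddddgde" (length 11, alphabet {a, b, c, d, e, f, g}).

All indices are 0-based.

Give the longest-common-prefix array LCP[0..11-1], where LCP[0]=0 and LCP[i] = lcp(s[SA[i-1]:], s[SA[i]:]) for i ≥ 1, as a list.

[0, 1, 0, 0, 1, 3, 2, 1, 1, 0, 0]

sorted suffixes:
  #0 SA[0]=0  'aadbddddgde'
  #1 SA[1]=1  'adbddddgde'
  #2 SA[2]=3  'bddddgde'
  #3 SA[3]=2  'dbddddgde'
  #4 SA[4]=4  'ddddgde'
  #5 SA[5]=5  'dddgde'
  #6 SA[6]=6  'ddgde'
  #7 SA[7]=9  'de'
  #8 SA[8]=7  'dgde'
  #9 SA[9]=10  'e'
  #10 SA[10]=8  'gde'

SA = [0, 1, 3, 2, 4, 5, 6, 9, 7, 10, 8]
[i] adj suffixes → lcp
  [1] 0/1 → 1 ('a')
  [2] 1/3 → 0 ('')
  [3] 3/2 → 0 ('')
  [4] 2/4 → 1 ('d')
  [5] 4/5 → 3 ('ddd')
  [6] 5/6 → 2 ('dd')
  [7] 6/9 → 1 ('d')
  [8] 9/7 → 1 ('d')
  [9] 7/10 → 0 ('')
  [10] 10/8 → 0 ('')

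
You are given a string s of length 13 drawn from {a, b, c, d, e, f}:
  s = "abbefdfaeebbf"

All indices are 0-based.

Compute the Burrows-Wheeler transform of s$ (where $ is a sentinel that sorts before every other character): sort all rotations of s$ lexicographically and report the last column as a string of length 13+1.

f$faebbfeabbde

rank  rotation        last
    0  $abbefdfaeebbf  f
    1  abbefdfaeebbf$  $
    2  aeebbf$abbefdf  f
    3  bbefdfaeebbf$a  a
    4  bbf$abbefdfaee  e
    5  befdfaeebbf$ab  b
    6  bf$abbefdfaeeb  b
    7  dfaeebbf$abbef  f
    8  ebbf$abbefdfae  e
    9  eebbf$abbefdfa  a
   10  efdfaeebbf$abb  b
   11  f$abbefdfaeebb  b
   12  faeebbf$abbefd  d
   13  fdfaeebbf$abbe  e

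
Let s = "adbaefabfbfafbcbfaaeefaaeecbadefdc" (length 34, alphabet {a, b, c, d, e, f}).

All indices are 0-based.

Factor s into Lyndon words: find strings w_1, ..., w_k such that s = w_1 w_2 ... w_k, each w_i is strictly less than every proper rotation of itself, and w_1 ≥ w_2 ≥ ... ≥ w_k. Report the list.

emit factor 1: 'adbaef' (i=0, period=6)
emit factor 2: 'abfbfafbcbf' (i=6, period=11)
emit factor 3: 'aaeef' (i=17, period=5)
emit factor 4: 'aaeecbadefdc' (i=22, period=12)

["adbaef", "abfbfafbcbf", "aaeef", "aaeecbadefdc"]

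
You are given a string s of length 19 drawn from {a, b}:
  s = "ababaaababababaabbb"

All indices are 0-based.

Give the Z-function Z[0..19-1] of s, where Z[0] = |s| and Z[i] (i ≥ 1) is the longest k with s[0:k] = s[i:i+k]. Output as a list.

[19, 0, 3, 0, 1, 1, 5, 0, 5, 0, 6, 0, 3, 0, 1, 2, 0, 0, 0]

Z[0]=19
i=1: fresh scan; Z[1]=0
i=2: fresh scan; Z[2]=3 extend→box=[2,5)
i=3: min(r-i=2, Z[1]=0)=0; Z[3]=0
i=4: min(r-i=1, Z[2]=3)=1; Z[4]=1
i=5: fresh scan; Z[5]=1 extend→box=[5,6)
i=6: fresh scan; Z[6]=5 extend→box=[6,11)
i=7: min(r-i=4, Z[1]=0)=0; Z[7]=0
i=8: min(r-i=3, Z[2]=3)=3; Z[8]=5 extend→box=[8,13)
i=9: min(r-i=4, Z[1]=0)=0; Z[9]=0
i=10: min(r-i=3, Z[2]=3)=3; Z[10]=6 extend→box=[10,16)
i=11: min(r-i=5, Z[1]=0)=0; Z[11]=0
i=12: min(r-i=4, Z[2]=3)=3; Z[12]=3
i=13: min(r-i=3, Z[3]=0)=0; Z[13]=0
i=14: min(r-i=2, Z[4]=1)=1; Z[14]=1
i=15: min(r-i=1, Z[5]=1)=1; Z[15]=2 extend→box=[15,17)
i=16: min(r-i=1, Z[1]=0)=0; Z[16]=0
i=17: fresh scan; Z[17]=0
i=18: fresh scan; Z[18]=0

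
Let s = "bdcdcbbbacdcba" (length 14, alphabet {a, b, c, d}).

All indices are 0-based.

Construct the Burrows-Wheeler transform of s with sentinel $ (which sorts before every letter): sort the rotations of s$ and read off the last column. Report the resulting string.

abbcbbc$ddadccb

rank  rotation         last
    0  $bdcdcbbbacdcba  a
    1  a$bdcdcbbbacdcb  b
    2  acdcba$bdcdcbbb  b
    3  ba$bdcdcbbbacdc  c
    4  bacdcba$bdcdcbb  b
    5  bbacdcba$bdcdcb  b
    6  bbbacdcba$bdcdc  c
    7  bdcdcbbbacdcba$  $
    8  cba$bdcdcbbbacd  d
    9  cbbbacdcba$bdcd  d
   10  cdcba$bdcdcbbba  a
   11  cdcbbbacdcba$bd  d
   12  dcba$bdcdcbbbac  c
   13  dcbbbacdcba$bdc  c
   14  dcdcbbbacdcba$b  b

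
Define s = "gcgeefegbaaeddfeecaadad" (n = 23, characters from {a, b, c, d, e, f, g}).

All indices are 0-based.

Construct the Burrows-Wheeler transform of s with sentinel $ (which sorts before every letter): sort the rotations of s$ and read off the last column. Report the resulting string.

rank  rotation                  last
    0  $gcgeefegbaaeddfeecaadad  d
    1  aadad$gcgeefegbaaeddfeec  c
    2  aaeddfeecaadad$gcgeefegb  b
    3  ad$gcgeefegbaaeddfeecaad  d
    4  adad$gcgeefegbaaeddfeeca  a
    5  aeddfeecaadad$gcgeefegba  a
    6  baaeddfeecaadad$gcgeefeg  g
    7  caadad$gcgeefegbaaeddfee  e
    8  cgeefegbaaeddfeecaadad$g  g
    9  d$gcgeefegbaaeddfeecaada  a
   10  dad$gcgeefegbaaeddfeecaa  a
   11  ddfeecaadad$gcgeefegbaae  e
   12  dfeecaadad$gcgeefegbaaed  d
   13  ecaadad$gcgeefegbaaeddfe  e
   14  eddfeecaadad$gcgeefegbaa  a
   15  eecaadad$gcgeefegbaaeddf  f
   16  eefegbaaeddfeecaadad$gcg  g
   17  efegbaaeddfeecaadad$gcge  e
   18  egbaaeddfeecaadad$gcgeef  f
   19  feecaadad$gcgeefegbaaedd  d
   20  fegbaaeddfeecaadad$gcgee  e
   21  gbaaeddfeecaadad$gcgeefe  e
   22  gcgeefegbaaeddfeecaadad$  $
   23  geefegbaaeddfeecaadad$gc  c

dcbdaagegaaedeafgefdee$c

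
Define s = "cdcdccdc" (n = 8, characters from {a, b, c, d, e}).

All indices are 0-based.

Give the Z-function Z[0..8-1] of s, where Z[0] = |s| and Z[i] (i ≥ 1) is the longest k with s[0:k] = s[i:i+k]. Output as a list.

[8, 0, 3, 0, 1, 3, 0, 1]

Z[0]=8
i=1: fresh scan; Z[1]=0
i=2: fresh scan; Z[2]=3 grow→box=[2,5)
i=3: min(r-i=2, Z[1]=0)=0; Z[3]=0
i=4: min(r-i=1, Z[2]=3)=1; Z[4]=1
i=5: fresh scan; Z[5]=3 grow→box=[5,8)
i=6: min(r-i=2, Z[1]=0)=0; Z[6]=0
i=7: min(r-i=1, Z[2]=3)=1; Z[7]=1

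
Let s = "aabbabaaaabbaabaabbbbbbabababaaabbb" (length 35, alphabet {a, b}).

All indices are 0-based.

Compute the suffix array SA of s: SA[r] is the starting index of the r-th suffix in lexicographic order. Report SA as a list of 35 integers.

[6, 7, 29, 12, 8, 0, 30, 15, 4, 27, 13, 25, 23, 9, 1, 31, 16, 34, 5, 28, 11, 14, 3, 26, 24, 22, 33, 10, 2, 21, 32, 20, 19, 18, 17]

sorted suffixes:
  #0 SA[0]=6  'aaaabbaabaabbbbbbabababaaabbb'
  #1 SA[1]=7  'aaabbaabaabbbbbbabababaaabbb'
  #2 SA[2]=29  'aaabbb'
  #3 SA[3]=12  'aabaabbbbbbabababaaabbb'
  #4 SA[4]=8  'aabbaabaabbbbbbabababaaabbb'
  #5 SA[5]=0  'aabbabaaaabbaabaabbbbbbabababaaabbb'
  #6 SA[6]=30  'aabbb'
  #7 SA[7]=15  'aabbbbbbabababaaabbb'
  #8 SA[8]=4  'abaaaabbaabaabbbbbbabababaaabbb'
  #9 SA[9]=27  'abaaabbb'
  #10 SA[10]=13  'abaabbbbbbabababaaabbb'
  #11 SA[11]=25  'ababaaabbb'
  #12 SA[12]=23  'abababaaabbb'
  #13 SA[13]=9  'abbaabaabbbbbbabababaaabbb'
  #14 SA[14]=1  'abbabaaaabbaabaabbbbbbabababaaabbb'
  #15 SA[15]=31  'abbb'
  #16 SA[16]=16  'abbbbbbabababaaabbb'
  #17 SA[17]=34  'b'
  #18 SA[18]=5  'baaaabbaabaabbbbbbabababaaabbb'
  #19 SA[19]=28  'baaabbb'
  #20 SA[20]=11  'baabaabbbbbbabababaaabbb'
  #21 SA[21]=14  'baabbbbbbabababaaabbb'
  #22 SA[22]=3  'babaaaabbaabaabbbbbbabababaaabbb'
  #23 SA[23]=26  'babaaabbb'
  #24 SA[24]=24  'bababaaabbb'
  #25 SA[25]=22  'babababaaabbb'
  #26 SA[26]=33  'bb'
  #27 SA[27]=10  'bbaabaabbbbbbabababaaabbb'
  #28 SA[28]=2  'bbabaaaabbaabaabbbbbbabababaaabbb'
  #29 SA[29]=21  'bbabababaaabbb'
  #30 SA[30]=32  'bbb'
  #31 SA[31]=20  'bbbabababaaabbb'
  #32 SA[32]=19  'bbbbabababaaabbb'
  #33 SA[33]=18  'bbbbbabababaaabbb'
  #34 SA[34]=17  'bbbbbbabababaaabbb'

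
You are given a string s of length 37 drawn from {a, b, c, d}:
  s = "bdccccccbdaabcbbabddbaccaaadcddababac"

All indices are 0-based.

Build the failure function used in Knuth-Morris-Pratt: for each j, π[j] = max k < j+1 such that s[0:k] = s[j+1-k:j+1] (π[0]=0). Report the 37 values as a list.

[0, 0, 0, 0, 0, 0, 0, 0, 1, 2, 0, 0, 1, 0, 1, 1, 0, 1, 2, 0, 1, 0, 0, 0, 0, 0, 0, 0, 0, 0, 0, 0, 1, 0, 1, 0, 0]

π[0] = 0
j=1 s[j]='d': π[1]=0 (border '')
j=2 s[j]='c': π[2]=0 (border '')
j=3 s[j]='c': π[3]=0 (border '')
j=4 s[j]='c': π[4]=0 (border '')
j=5 s[j]='c': π[5]=0 (border '')
j=6 s[j]='c': π[6]=0 (border '')
j=7 s[j]='c': π[7]=0 (border '')
j=8 s[j]='b': π[8]=1 (border 'b')
j=9 s[j]='d': π[9]=2 (border 'bd')
j=10 s[j]='a': k: 2→0; π[10]=0 (border '')
j=11 s[j]='a': π[11]=0 (border '')
j=12 s[j]='b': π[12]=1 (border 'b')
j=13 s[j]='c': k: 1→0; π[13]=0 (border '')
j=14 s[j]='b': π[14]=1 (border 'b')
j=15 s[j]='b': k: 1→0; π[15]=1 (border 'b')
j=16 s[j]='a': k: 1→0; π[16]=0 (border '')
j=17 s[j]='b': π[17]=1 (border 'b')
j=18 s[j]='d': π[18]=2 (border 'bd')
j=19 s[j]='d': k: 2→0; π[19]=0 (border '')
j=20 s[j]='b': π[20]=1 (border 'b')
j=21 s[j]='a': k: 1→0; π[21]=0 (border '')
j=22 s[j]='c': π[22]=0 (border '')
j=23 s[j]='c': π[23]=0 (border '')
j=24 s[j]='a': π[24]=0 (border '')
j=25 s[j]='a': π[25]=0 (border '')
j=26 s[j]='a': π[26]=0 (border '')
j=27 s[j]='d': π[27]=0 (border '')
j=28 s[j]='c': π[28]=0 (border '')
j=29 s[j]='d': π[29]=0 (border '')
j=30 s[j]='d': π[30]=0 (border '')
j=31 s[j]='a': π[31]=0 (border '')
j=32 s[j]='b': π[32]=1 (border 'b')
j=33 s[j]='a': k: 1→0; π[33]=0 (border '')
j=34 s[j]='b': π[34]=1 (border 'b')
j=35 s[j]='a': k: 1→0; π[35]=0 (border '')
j=36 s[j]='c': π[36]=0 (border '')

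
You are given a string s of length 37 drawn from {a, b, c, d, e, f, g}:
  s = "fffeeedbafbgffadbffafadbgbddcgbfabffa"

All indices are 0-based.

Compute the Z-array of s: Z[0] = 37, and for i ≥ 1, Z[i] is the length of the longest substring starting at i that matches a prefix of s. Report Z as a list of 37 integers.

[37, 2, 1, 0, 0, 0, 0, 0, 0, 1, 0, 0, 2, 1, 0, 0, 0, 2, 1, 0, 1, 0, 0, 0, 0, 0, 0, 0, 0, 0, 0, 1, 0, 0, 2, 1, 0]

Z[0]=37
i=1: i≥r, start 0; Z[1]=2 extend→box=[1,3)
i=2: min(r-i=1, Z[1]=2)=1; Z[2]=1
i=3: i≥r, start 0; Z[3]=0
i=4: i≥r, start 0; Z[4]=0
i=5: i≥r, start 0; Z[5]=0
i=6: i≥r, start 0; Z[6]=0
i=7: i≥r, start 0; Z[7]=0
i=8: i≥r, start 0; Z[8]=0
i=9: i≥r, start 0; Z[9]=1 extend→box=[9,10)
i=10: i≥r, start 0; Z[10]=0
i=11: i≥r, start 0; Z[11]=0
i=12: i≥r, start 0; Z[12]=2 extend→box=[12,14)
i=13: min(r-i=1, Z[1]=2)=1; Z[13]=1
i=14: i≥r, start 0; Z[14]=0
i=15: i≥r, start 0; Z[15]=0
i=16: i≥r, start 0; Z[16]=0
i=17: i≥r, start 0; Z[17]=2 extend→box=[17,19)
i=18: min(r-i=1, Z[1]=2)=1; Z[18]=1
i=19: i≥r, start 0; Z[19]=0
i=20: i≥r, start 0; Z[20]=1 extend→box=[20,21)
i=21: i≥r, start 0; Z[21]=0
i=22: i≥r, start 0; Z[22]=0
i=23: i≥r, start 0; Z[23]=0
i=24: i≥r, start 0; Z[24]=0
i=25: i≥r, start 0; Z[25]=0
i=26: i≥r, start 0; Z[26]=0
i=27: i≥r, start 0; Z[27]=0
i=28: i≥r, start 0; Z[28]=0
i=29: i≥r, start 0; Z[29]=0
i=30: i≥r, start 0; Z[30]=0
i=31: i≥r, start 0; Z[31]=1 extend→box=[31,32)
i=32: i≥r, start 0; Z[32]=0
i=33: i≥r, start 0; Z[33]=0
i=34: i≥r, start 0; Z[34]=2 extend→box=[34,36)
i=35: min(r-i=1, Z[1]=2)=1; Z[35]=1
i=36: i≥r, start 0; Z[36]=0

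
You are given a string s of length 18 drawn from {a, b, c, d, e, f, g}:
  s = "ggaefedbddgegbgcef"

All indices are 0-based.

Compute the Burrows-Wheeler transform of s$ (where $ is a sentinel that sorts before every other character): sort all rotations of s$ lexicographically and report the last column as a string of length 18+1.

rank  rotation             last
    0  $ggaefedbddgegbgcef  f
    1  aefedbddgegbgcef$gg  g
    2  bddgegbgcef$ggaefed  d
    3  bgcef$ggaefedbddgeg  g
    4  cef$ggaefedbddgegbg  g
    5  dbddgegbgcef$ggaefe  e
    6  ddgegbgcef$ggaefedb  b
    7  dgegbgcef$ggaefedbd  d
    8  edbddgegbgcef$ggaef  f
    9  ef$ggaefedbddgegbgc  c
   10  efedbddgegbgcef$gga  a
   11  egbgcef$ggaefedbddg  g
   12  f$ggaefedbddgegbgce  e
   13  fedbddgegbgcef$ggae  e
   14  gaefedbddgegbgcef$g  g
   15  gbgcef$ggaefedbddge  e
   16  gcef$ggaefedbddgegb  b
   17  gegbgcef$ggaefedbdd  d
   18  ggaefedbddgegbgcef$  $

fgdggebdfcageegebd$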